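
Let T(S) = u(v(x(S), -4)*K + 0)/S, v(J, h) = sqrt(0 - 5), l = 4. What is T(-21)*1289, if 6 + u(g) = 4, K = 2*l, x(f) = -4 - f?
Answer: 2578/21 ≈ 122.76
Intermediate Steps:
K = 8 (K = 2*4 = 8)
v(J, h) = I*sqrt(5) (v(J, h) = sqrt(-5) = I*sqrt(5))
u(g) = -2 (u(g) = -6 + 4 = -2)
T(S) = -2/S
T(-21)*1289 = -2/(-21)*1289 = -2*(-1/21)*1289 = (2/21)*1289 = 2578/21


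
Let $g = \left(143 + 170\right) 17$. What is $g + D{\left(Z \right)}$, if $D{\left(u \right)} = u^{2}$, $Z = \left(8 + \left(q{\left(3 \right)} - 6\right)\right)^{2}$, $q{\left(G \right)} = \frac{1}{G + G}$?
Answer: $\frac{6924577}{1296} \approx 5343.0$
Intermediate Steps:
$q{\left(G \right)} = \frac{1}{2 G}$
$Z = \frac{169}{36}$ ($Z = \left(8 + \left(\frac{1}{2 \cdot 3} - 6\right)\right)^{2} = \left(8 + \left(\frac{1}{2} \cdot \frac{1}{3} - 6\right)\right)^{2} = \left(8 + \left(\frac{1}{6} - 6\right)\right)^{2} = \left(8 - \frac{35}{6}\right)^{2} = \left(\frac{13}{6}\right)^{2} = \frac{169}{36} \approx 4.6944$)
$g = 5321$ ($g = 313 \cdot 17 = 5321$)
$g + D{\left(Z \right)} = 5321 + \left(\frac{169}{36}\right)^{2} = 5321 + \frac{28561}{1296} = \frac{6924577}{1296}$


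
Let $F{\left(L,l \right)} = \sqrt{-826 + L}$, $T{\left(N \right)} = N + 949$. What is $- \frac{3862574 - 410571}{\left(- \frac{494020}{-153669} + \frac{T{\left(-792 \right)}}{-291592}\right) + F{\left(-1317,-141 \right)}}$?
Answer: $- \frac{22278216909030004450175891208}{4323492101421940549458721} + \frac{6930984124021047756439902912 i \sqrt{2143}}{4323492101421940549458721} \approx -5152.8 + 74212.0 i$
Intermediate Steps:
$T{\left(N \right)} = 949 + N$
$- \frac{3862574 - 410571}{\left(- \frac{494020}{-153669} + \frac{T{\left(-792 \right)}}{-291592}\right) + F{\left(-1317,-141 \right)}} = - \frac{3862574 - 410571}{\left(- \frac{494020}{-153669} + \frac{949 - 792}{-291592}\right) + \sqrt{-826 - 1317}} = - \frac{3452003}{\left(\left(-494020\right) \left(- \frac{1}{153669}\right) + 157 \left(- \frac{1}{291592}\right)\right) + \sqrt{-2143}} = - \frac{3452003}{\left(\frac{494020}{153669} - \frac{157}{291592}\right) + i \sqrt{2143}} = - \frac{3452003}{\frac{144028153807}{44808651048} + i \sqrt{2143}}$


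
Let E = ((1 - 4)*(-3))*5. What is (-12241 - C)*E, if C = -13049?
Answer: 36360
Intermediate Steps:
E = 45 (E = -3*(-3)*5 = 9*5 = 45)
(-12241 - C)*E = (-12241 - 1*(-13049))*45 = (-12241 + 13049)*45 = 808*45 = 36360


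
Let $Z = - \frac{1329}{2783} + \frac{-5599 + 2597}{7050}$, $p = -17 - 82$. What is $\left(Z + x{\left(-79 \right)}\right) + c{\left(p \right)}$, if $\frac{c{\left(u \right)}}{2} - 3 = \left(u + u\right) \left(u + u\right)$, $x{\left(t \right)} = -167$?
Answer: $\frac{767600076517}{9810075} \approx 78246.0$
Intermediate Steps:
$p = -99$ ($p = -17 - 82 = -99$)
$Z = - \frac{8862008}{9810075}$ ($Z = \left(-1329\right) \frac{1}{2783} - \frac{1501}{3525} = - \frac{1329}{2783} - \frac{1501}{3525} = - \frac{8862008}{9810075} \approx -0.90336$)
$c{\left(u \right)} = 6 + 8 u^{2}$ ($c{\left(u \right)} = 6 + 2 \left(u + u\right) \left(u + u\right) = 6 + 2 \cdot 2 u 2 u = 6 + 2 \cdot 4 u^{2} = 6 + 8 u^{2}$)
$\left(Z + x{\left(-79 \right)}\right) + c{\left(p \right)} = \left(- \frac{8862008}{9810075} - 167\right) + \left(6 + 8 \left(-99\right)^{2}\right) = - \frac{1647144533}{9810075} + \left(6 + 8 \cdot 9801\right) = - \frac{1647144533}{9810075} + \left(6 + 78408\right) = - \frac{1647144533}{9810075} + 78414 = \frac{767600076517}{9810075}$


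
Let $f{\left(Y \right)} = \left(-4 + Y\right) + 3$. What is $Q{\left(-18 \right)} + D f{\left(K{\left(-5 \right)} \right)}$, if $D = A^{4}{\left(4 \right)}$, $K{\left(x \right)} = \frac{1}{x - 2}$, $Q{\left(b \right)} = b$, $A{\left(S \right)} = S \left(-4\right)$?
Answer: $- \frac{524414}{7} \approx -74916.0$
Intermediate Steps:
$A{\left(S \right)} = - 4 S$
$K{\left(x \right)} = \frac{1}{-2 + x}$
$f{\left(Y \right)} = -1 + Y$
$D = 65536$ ($D = \left(\left(-4\right) 4\right)^{4} = \left(-16\right)^{4} = 65536$)
$Q{\left(-18 \right)} + D f{\left(K{\left(-5 \right)} \right)} = -18 + 65536 \left(-1 + \frac{1}{-2 - 5}\right) = -18 + 65536 \left(-1 + \frac{1}{-7}\right) = -18 + 65536 \left(-1 - \frac{1}{7}\right) = -18 + 65536 \left(- \frac{8}{7}\right) = -18 - \frac{524288}{7} = - \frac{524414}{7}$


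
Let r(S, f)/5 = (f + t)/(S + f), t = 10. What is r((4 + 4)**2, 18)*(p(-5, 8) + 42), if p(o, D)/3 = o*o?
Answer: 8190/41 ≈ 199.76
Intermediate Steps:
p(o, D) = 3*o**2 (p(o, D) = 3*(o*o) = 3*o**2)
r(S, f) = 5*(10 + f)/(S + f) (r(S, f) = 5*((f + 10)/(S + f)) = 5*((10 + f)/(S + f)) = 5*(10 + f)/(S + f))
r((4 + 4)**2, 18)*(p(-5, 8) + 42) = (5*(10 + 18)/((4 + 4)**2 + 18))*(3*(-5)**2 + 42) = (5*28/(8**2 + 18))*(3*25 + 42) = (5*28/(64 + 18))*(75 + 42) = (5*28/82)*117 = (5*(1/82)*28)*117 = (70/41)*117 = 8190/41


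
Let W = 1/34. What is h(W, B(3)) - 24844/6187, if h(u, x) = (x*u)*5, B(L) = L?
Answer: -751891/210358 ≈ -3.5743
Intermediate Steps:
W = 1/34 ≈ 0.029412
h(u, x) = 5*u*x (h(u, x) = (u*x)*5 = 5*u*x)
h(W, B(3)) - 24844/6187 = 5*(1/34)*3 - 24844/6187 = 15/34 - 24844/6187 = -751891/210358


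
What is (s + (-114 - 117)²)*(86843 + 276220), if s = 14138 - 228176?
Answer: -58335873651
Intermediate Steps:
s = -214038
(s + (-114 - 117)²)*(86843 + 276220) = (-214038 + (-114 - 117)²)*(86843 + 276220) = (-214038 + (-231)²)*363063 = (-214038 + 53361)*363063 = -160677*363063 = -58335873651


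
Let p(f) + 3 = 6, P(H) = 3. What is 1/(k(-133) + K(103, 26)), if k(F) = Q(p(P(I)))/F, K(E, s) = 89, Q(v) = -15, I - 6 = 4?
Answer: 133/11852 ≈ 0.011222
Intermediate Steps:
I = 10 (I = 6 + 4 = 10)
p(f) = 3 (p(f) = -3 + 6 = 3)
k(F) = -15/F
1/(k(-133) + K(103, 26)) = 1/(-15/(-133) + 89) = 1/(-15*(-1/133) + 89) = 1/(15/133 + 89) = 1/(11852/133) = 133/11852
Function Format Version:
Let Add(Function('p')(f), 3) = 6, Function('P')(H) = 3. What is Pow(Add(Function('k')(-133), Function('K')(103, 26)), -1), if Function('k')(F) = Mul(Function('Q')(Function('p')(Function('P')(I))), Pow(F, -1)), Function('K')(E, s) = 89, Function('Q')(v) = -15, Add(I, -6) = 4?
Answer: Rational(133, 11852) ≈ 0.011222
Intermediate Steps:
I = 10 (I = Add(6, 4) = 10)
Function('p')(f) = 3 (Function('p')(f) = Add(-3, 6) = 3)
Function('k')(F) = Mul(-15, Pow(F, -1))
Pow(Add(Function('k')(-133), Function('K')(103, 26)), -1) = Pow(Add(Mul(-15, Pow(-133, -1)), 89), -1) = Pow(Add(Mul(-15, Rational(-1, 133)), 89), -1) = Pow(Add(Rational(15, 133), 89), -1) = Pow(Rational(11852, 133), -1) = Rational(133, 11852)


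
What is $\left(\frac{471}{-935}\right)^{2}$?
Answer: $\frac{221841}{874225} \approx 0.25376$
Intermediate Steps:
$\left(\frac{471}{-935}\right)^{2} = \left(471 \left(- \frac{1}{935}\right)\right)^{2} = \left(- \frac{471}{935}\right)^{2} = \frac{221841}{874225}$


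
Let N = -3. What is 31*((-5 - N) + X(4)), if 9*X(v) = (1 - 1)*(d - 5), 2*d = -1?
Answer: -62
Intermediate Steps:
d = -1/2 (d = (1/2)*(-1) = -1/2 ≈ -0.50000)
X(v) = 0 (X(v) = ((1 - 1)*(-1/2 - 5))/9 = (0*(-11/2))/9 = (1/9)*0 = 0)
31*((-5 - N) + X(4)) = 31*((-5 - 1*(-3)) + 0) = 31*((-5 + 3) + 0) = 31*(-2 + 0) = 31*(-2) = -62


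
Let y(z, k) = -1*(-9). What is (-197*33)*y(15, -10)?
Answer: -58509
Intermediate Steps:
y(z, k) = 9
(-197*33)*y(15, -10) = -197*33*9 = -6501*9 = -58509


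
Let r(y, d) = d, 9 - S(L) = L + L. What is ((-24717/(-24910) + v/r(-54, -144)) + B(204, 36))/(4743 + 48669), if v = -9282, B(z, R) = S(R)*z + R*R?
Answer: -3434755031/15965915040 ≈ -0.21513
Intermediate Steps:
S(L) = 9 - 2*L (S(L) = 9 - (L + L) = 9 - 2*L)
B(z, R) = R**2 + z*(9 - 2*R) (B(z, R) = (9 - 2*R)*z + R*R = z*(9 - 2*R) + R**2 = R**2 + z*(9 - 2*R))
((-24717/(-24910) + v/r(-54, -144)) + B(204, 36))/(4743 + 48669) = ((-24717/(-24910) - 9282/(-144)) + (36**2 - 1*204*(-9 + 2*36)))/(4743 + 48669) = ((-24717*(-1/24910) - 9282*(-1/144)) + (1296 - 1*204*(-9 + 72)))/53412 = ((24717/24910 + 1547/24) + (1296 - 1*204*63))*(1/53412) = (19564489/298920 + (1296 - 12852))*(1/53412) = (19564489/298920 - 11556)*(1/53412) = -3434755031/298920*1/53412 = -3434755031/15965915040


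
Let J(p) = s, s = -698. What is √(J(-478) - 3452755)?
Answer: 3*I*√383717 ≈ 1858.3*I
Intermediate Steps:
J(p) = -698
√(J(-478) - 3452755) = √(-698 - 3452755) = √(-3453453) = 3*I*√383717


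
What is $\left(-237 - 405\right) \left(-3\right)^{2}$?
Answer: $-5778$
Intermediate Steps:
$\left(-237 - 405\right) \left(-3\right)^{2} = \left(-642\right) 9 = -5778$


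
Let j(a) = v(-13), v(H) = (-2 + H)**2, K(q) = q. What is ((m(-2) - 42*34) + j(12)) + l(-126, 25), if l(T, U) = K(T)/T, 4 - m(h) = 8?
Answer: -1206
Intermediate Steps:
m(h) = -4 (m(h) = 4 - 1*8 = 4 - 8 = -4)
l(T, U) = 1 (l(T, U) = T/T = 1)
j(a) = 225 (j(a) = (-2 - 13)**2 = (-15)**2 = 225)
((m(-2) - 42*34) + j(12)) + l(-126, 25) = ((-4 - 42*34) + 225) + 1 = ((-4 - 1428) + 225) + 1 = (-1432 + 225) + 1 = -1207 + 1 = -1206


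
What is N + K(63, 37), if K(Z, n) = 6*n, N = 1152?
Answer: 1374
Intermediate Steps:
N + K(63, 37) = 1152 + 6*37 = 1152 + 222 = 1374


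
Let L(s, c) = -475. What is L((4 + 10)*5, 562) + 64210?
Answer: 63735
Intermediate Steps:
L((4 + 10)*5, 562) + 64210 = -475 + 64210 = 63735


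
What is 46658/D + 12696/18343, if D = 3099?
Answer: 895192598/56844957 ≈ 15.748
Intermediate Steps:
46658/D + 12696/18343 = 46658/3099 + 12696/18343 = 895192598/56844957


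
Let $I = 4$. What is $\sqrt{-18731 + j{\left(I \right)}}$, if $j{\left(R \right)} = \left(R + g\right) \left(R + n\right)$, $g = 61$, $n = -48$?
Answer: $3 i \sqrt{2399} \approx 146.94 i$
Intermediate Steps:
$j{\left(R \right)} = \left(-48 + R\right) \left(61 + R\right)$ ($j{\left(R \right)} = \left(R + 61\right) \left(R - 48\right) = \left(61 + R\right) \left(-48 + R\right) = \left(-48 + R\right) \left(61 + R\right)$)
$\sqrt{-18731 + j{\left(I \right)}} = \sqrt{-18731 + \left(-2928 + 4^{2} + 13 \cdot 4\right)} = \sqrt{-18731 + \left(-2928 + 16 + 52\right)} = \sqrt{-18731 - 2860} = \sqrt{-21591} = 3 i \sqrt{2399}$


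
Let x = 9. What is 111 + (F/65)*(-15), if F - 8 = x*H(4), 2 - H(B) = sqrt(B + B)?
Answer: 105 + 54*sqrt(2)/13 ≈ 110.87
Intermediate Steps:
H(B) = 2 - sqrt(2)*sqrt(B) (H(B) = 2 - sqrt(B + B) = 2 - sqrt(2*B) = 2 - sqrt(2)*sqrt(B))
F = 26 - 18*sqrt(2) (F = 8 + 9*(2 - sqrt(2)*sqrt(4)) = 8 + 9*(2 - 1*sqrt(2)*2) = 8 + 9*(2 - 2*sqrt(2)) = 8 + (18 - 18*sqrt(2)) = 26 - 18*sqrt(2) ≈ 0.54416)
111 + (F/65)*(-15) = 111 + ((26 - 18*sqrt(2))/65)*(-15) = 111 + ((26 - 18*sqrt(2))*(1/65))*(-15) = 111 + (2/5 - 18*sqrt(2)/65)*(-15) = 111 + (-6 + 54*sqrt(2)/13) = 105 + 54*sqrt(2)/13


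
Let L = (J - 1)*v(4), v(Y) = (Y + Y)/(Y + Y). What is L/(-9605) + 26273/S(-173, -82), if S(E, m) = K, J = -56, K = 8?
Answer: 252352621/76840 ≈ 3284.1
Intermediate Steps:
v(Y) = 1 (v(Y) = (2*Y)/((2*Y)) = (2*Y)*(1/(2*Y)) = 1)
S(E, m) = 8
L = -57 (L = (-56 - 1)*1 = -57*1 = -57)
L/(-9605) + 26273/S(-173, -82) = -57/(-9605) + 26273/8 = -57*(-1/9605) + 26273*(⅛) = 57/9605 + 26273/8 = 252352621/76840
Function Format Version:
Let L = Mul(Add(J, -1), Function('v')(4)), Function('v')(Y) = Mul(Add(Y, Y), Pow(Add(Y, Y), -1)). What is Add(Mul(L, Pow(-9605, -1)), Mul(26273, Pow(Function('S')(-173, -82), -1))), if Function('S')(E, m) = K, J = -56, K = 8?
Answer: Rational(252352621, 76840) ≈ 3284.1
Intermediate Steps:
Function('v')(Y) = 1 (Function('v')(Y) = Mul(Mul(2, Y), Pow(Mul(2, Y), -1)) = Mul(Mul(2, Y), Mul(Rational(1, 2), Pow(Y, -1))) = 1)
Function('S')(E, m) = 8
L = -57 (L = Mul(Add(-56, -1), 1) = Mul(-57, 1) = -57)
Add(Mul(L, Pow(-9605, -1)), Mul(26273, Pow(Function('S')(-173, -82), -1))) = Add(Mul(-57, Pow(-9605, -1)), Mul(26273, Pow(8, -1))) = Add(Mul(-57, Rational(-1, 9605)), Mul(26273, Rational(1, 8))) = Add(Rational(57, 9605), Rational(26273, 8)) = Rational(252352621, 76840)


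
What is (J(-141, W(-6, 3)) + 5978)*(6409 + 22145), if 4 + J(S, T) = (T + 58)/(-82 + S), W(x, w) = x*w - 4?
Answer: 38038667964/223 ≈ 1.7058e+8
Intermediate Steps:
W(x, w) = -4 + w*x (W(x, w) = w*x - 4 = -4 + w*x)
J(S, T) = -4 + (58 + T)/(-82 + S) (J(S, T) = -4 + (T + 58)/(-82 + S) = -4 + (58 + T)/(-82 + S))
(J(-141, W(-6, 3)) + 5978)*(6409 + 22145) = ((386 + (-4 + 3*(-6)) - 4*(-141))/(-82 - 141) + 5978)*(6409 + 22145) = ((386 + (-4 - 18) + 564)/(-223) + 5978)*28554 = (-(386 - 22 + 564)/223 + 5978)*28554 = (-1/223*928 + 5978)*28554 = (-928/223 + 5978)*28554 = (1332166/223)*28554 = 38038667964/223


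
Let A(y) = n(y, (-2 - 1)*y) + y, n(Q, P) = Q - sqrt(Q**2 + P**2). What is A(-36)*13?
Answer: -936 - 468*sqrt(10) ≈ -2415.9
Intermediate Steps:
n(Q, P) = Q - sqrt(P**2 + Q**2)
A(y) = 2*y - sqrt(10)*sqrt(y**2) (A(y) = (y - sqrt(((-2 - 1)*y)**2 + y**2)) + y = (y - sqrt((-3*y)**2 + y**2)) + y = (y - sqrt(9*y**2 + y**2)) + y = (y - sqrt(10*y**2)) + y = (y - sqrt(10)*sqrt(y**2)) + y = 2*y - sqrt(10)*sqrt(y**2))
A(-36)*13 = (2*(-36) - sqrt(10)*sqrt((-36)**2))*13 = (-72 - sqrt(10)*sqrt(1296))*13 = (-72 - 1*sqrt(10)*36)*13 = (-72 - 36*sqrt(10))*13 = -936 - 468*sqrt(10)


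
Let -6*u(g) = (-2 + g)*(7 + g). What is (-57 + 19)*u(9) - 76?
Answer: 1900/3 ≈ 633.33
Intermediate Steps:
u(g) = -(-2 + g)*(7 + g)/6
(-57 + 19)*u(9) - 76 = (-57 + 19)*(7/3 - ⅚*9 - ⅙*9²) - 76 = -38*(7/3 - 15/2 - ⅙*81) - 76 = -38*(7/3 - 15/2 - 27/2) - 76 = -38*(-56/3) - 76 = 2128/3 - 76 = 1900/3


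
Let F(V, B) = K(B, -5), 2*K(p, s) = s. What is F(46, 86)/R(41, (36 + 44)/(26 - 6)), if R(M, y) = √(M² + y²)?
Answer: -5*√1697/3394 ≈ -0.060687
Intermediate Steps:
K(p, s) = s/2
F(V, B) = -5/2 (F(V, B) = (½)*(-5) = -5/2)
F(46, 86)/R(41, (36 + 44)/(26 - 6)) = -5/(2*√(41² + ((36 + 44)/(26 - 6))²)) = -5/(2*√(1681 + (80/20)²)) = -5/(2*√(1681 + (80*(1/20))²)) = -5/(2*√(1681 + 4²)) = -5/(2*√(1681 + 16)) = -5*√1697/1697/2 = -5*√1697/3394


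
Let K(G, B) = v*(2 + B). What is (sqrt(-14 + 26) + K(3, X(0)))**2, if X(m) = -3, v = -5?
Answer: 37 + 20*sqrt(3) ≈ 71.641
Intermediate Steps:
K(G, B) = -10 - 5*B (K(G, B) = -5*(2 + B) = -10 - 5*B)
(sqrt(-14 + 26) + K(3, X(0)))**2 = (sqrt(-14 + 26) + (-10 - 5*(-3)))**2 = (sqrt(12) + (-10 + 15))**2 = (2*sqrt(3) + 5)**2 = (5 + 2*sqrt(3))**2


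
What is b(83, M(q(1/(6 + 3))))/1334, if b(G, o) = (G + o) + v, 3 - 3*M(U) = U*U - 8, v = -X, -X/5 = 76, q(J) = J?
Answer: 113399/324162 ≈ 0.34982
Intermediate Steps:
X = -380 (X = -5*76 = -380)
v = 380 (v = -1*(-380) = 380)
M(U) = 11/3 - U²/3 (M(U) = 1 - (U*U - 8)/3 = 1 - (U² - 8)/3 = 1 - (-8 + U²)/3 = 1 + (8/3 - U²/3) = 11/3 - U²/3)
b(G, o) = 380 + G + o (b(G, o) = (G + o) + 380 = 380 + G + o)
b(83, M(q(1/(6 + 3))))/1334 = (380 + 83 + (11/3 - 1/(3*(6 + 3)²)))/1334 = (380 + 83 + (11/3 - (1/9)²/3))*(1/1334) = (380 + 83 + (11/3 - (⅑)²/3))*(1/1334) = (380 + 83 + (11/3 - ⅓*1/81))*(1/1334) = (380 + 83 + (11/3 - 1/243))*(1/1334) = (380 + 83 + 890/243)*(1/1334) = (113399/243)*(1/1334) = 113399/324162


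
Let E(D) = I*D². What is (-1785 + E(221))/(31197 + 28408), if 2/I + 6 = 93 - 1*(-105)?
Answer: -122519/5722080 ≈ -0.021412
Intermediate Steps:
I = 1/96 (I = 2/(-6 + (93 - 1*(-105))) = 2/(-6 + (93 + 105)) = 2/(-6 + 198) = 2/192 = 2*(1/192) = 1/96 ≈ 0.010417)
E(D) = D²/96
(-1785 + E(221))/(31197 + 28408) = (-1785 + (1/96)*221²)/(31197 + 28408) = (-1785 + (1/96)*48841)/59605 = (-1785 + 48841/96)*(1/59605) = -122519/96*1/59605 = -122519/5722080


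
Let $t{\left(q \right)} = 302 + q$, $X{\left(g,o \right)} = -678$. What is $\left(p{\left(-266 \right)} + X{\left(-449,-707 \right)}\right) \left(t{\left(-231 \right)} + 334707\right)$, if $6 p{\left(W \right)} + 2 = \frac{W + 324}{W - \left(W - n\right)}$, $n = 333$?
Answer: $- \frac{226854277028}{999} \approx -2.2708 \cdot 10^{8}$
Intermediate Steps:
$p{\left(W \right)} = - \frac{19}{111} + \frac{W}{1998}$ ($p{\left(W \right)} = - \frac{1}{3} + \frac{\left(W + 324\right) \frac{1}{W - \left(-333 + W\right)}}{6} = - \frac{1}{3} + \frac{\left(324 + W\right) \frac{1}{333}}{6} = - \frac{1}{3} + \frac{\frac{36}{37} + \frac{W}{333}}{6} = - \frac{1}{3} + \left(\frac{6}{37} + \frac{W}{1998}\right) = - \frac{19}{111} + \frac{W}{1998}$)
$\left(p{\left(-266 \right)} + X{\left(-449,-707 \right)}\right) \left(t{\left(-231 \right)} + 334707\right) = \left(\left(- \frac{19}{111} + \frac{1}{1998} \left(-266\right)\right) - 678\right) \left(\left(302 - 231\right) + 334707\right) = \left(\left(- \frac{19}{111} - \frac{133}{999}\right) - 678\right) \left(71 + 334707\right) = \left(- \frac{304}{999} - 678\right) 334778 = \left(- \frac{677626}{999}\right) 334778 = - \frac{226854277028}{999}$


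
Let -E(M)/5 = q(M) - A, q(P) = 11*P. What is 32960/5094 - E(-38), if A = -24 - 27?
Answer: -4657265/2547 ≈ -1828.5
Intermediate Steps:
A = -51
E(M) = -255 - 55*M (E(M) = -5*(11*M - 1*(-51)) = -5*(11*M + 51) = -5*(51 + 11*M) = -255 - 55*M)
32960/5094 - E(-38) = 32960/5094 - (-255 - 55*(-38)) = 32960*(1/5094) - (-255 + 2090) = 16480/2547 - 1*1835 = 16480/2547 - 1835 = -4657265/2547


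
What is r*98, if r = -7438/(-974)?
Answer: 364462/487 ≈ 748.38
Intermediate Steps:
r = 3719/487 (r = -7438*(-1/974) = 3719/487 ≈ 7.6366)
r*98 = (3719/487)*98 = 364462/487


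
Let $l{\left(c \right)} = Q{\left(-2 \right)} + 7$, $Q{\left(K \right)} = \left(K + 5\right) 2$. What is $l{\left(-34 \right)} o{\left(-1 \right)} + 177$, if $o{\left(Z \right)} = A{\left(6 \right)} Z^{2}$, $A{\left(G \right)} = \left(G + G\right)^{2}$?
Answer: $2049$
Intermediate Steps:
$Q{\left(K \right)} = 10 + 2 K$ ($Q{\left(K \right)} = \left(5 + K\right) 2 = 10 + 2 K$)
$A{\left(G \right)} = 4 G^{2}$ ($A{\left(G \right)} = \left(2 G\right)^{2} = 4 G^{2}$)
$o{\left(Z \right)} = 144 Z^{2}$ ($o{\left(Z \right)} = 4 \cdot 6^{2} Z^{2} = 4 \cdot 36 Z^{2} = 144 Z^{2}$)
$l{\left(c \right)} = 13$ ($l{\left(c \right)} = \left(10 + 2 \left(-2\right)\right) + 7 = \left(10 - 4\right) + 7 = 6 + 7 = 13$)
$l{\left(-34 \right)} o{\left(-1 \right)} + 177 = 13 \cdot 144 \left(-1\right)^{2} + 177 = 13 \cdot 144 \cdot 1 + 177 = 13 \cdot 144 + 177 = 1872 + 177 = 2049$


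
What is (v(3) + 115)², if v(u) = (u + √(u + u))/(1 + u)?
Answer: (463 + √6)²/16 ≈ 13540.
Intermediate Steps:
v(u) = (u + √2*√u)/(1 + u) (v(u) = (u + √(2*u))/(1 + u) = (u + √2*√u)/(1 + u))
(v(3) + 115)² = ((3 + √2*√3)/(1 + 3) + 115)² = ((3 + √6)/4 + 115)² = ((¾ + √6/4) + 115)² = (463/4 + √6/4)²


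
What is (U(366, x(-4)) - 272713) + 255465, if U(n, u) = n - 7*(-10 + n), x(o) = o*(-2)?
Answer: -19374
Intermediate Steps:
x(o) = -2*o
U(n, u) = 70 - 6*n (U(n, u) = n + (70 - 7*n) = 70 - 6*n)
(U(366, x(-4)) - 272713) + 255465 = ((70 - 6*366) - 272713) + 255465 = ((70 - 2196) - 272713) + 255465 = (-2126 - 272713) + 255465 = -274839 + 255465 = -19374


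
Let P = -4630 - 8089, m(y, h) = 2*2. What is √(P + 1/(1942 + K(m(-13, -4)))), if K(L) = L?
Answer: I*√48165782658/1946 ≈ 112.78*I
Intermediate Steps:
m(y, h) = 4
P = -12719
√(P + 1/(1942 + K(m(-13, -4)))) = √(-12719 + 1/(1942 + 4)) = √(-12719 + 1/1946) = √(-24751173/1946) = I*√48165782658/1946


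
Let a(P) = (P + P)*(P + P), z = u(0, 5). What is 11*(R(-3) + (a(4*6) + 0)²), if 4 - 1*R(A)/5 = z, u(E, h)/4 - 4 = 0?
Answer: 58391916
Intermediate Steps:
u(E, h) = 16 (u(E, h) = 16 + 4*0 = 16 + 0 = 16)
z = 16
a(P) = 4*P² (a(P) = (2*P)*(2*P) = 4*P²)
R(A) = -60 (R(A) = 20 - 5*16 = 20 - 80 = -60)
11*(R(-3) + (a(4*6) + 0)²) = 11*(-60 + (4*(4*6)² + 0)²) = 11*(-60 + (4*24² + 0)²) = 11*(-60 + (4*576 + 0)²) = 11*(-60 + (2304 + 0)²) = 11*(-60 + 2304²) = 11*(-60 + 5308416) = 11*5308356 = 58391916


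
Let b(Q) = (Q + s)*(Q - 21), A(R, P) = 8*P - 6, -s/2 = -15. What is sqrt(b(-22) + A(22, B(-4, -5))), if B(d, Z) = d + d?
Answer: 3*I*sqrt(46) ≈ 20.347*I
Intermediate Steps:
s = 30 (s = -2*(-15) = 30)
B(d, Z) = 2*d
A(R, P) = -6 + 8*P
b(Q) = (-21 + Q)*(30 + Q) (b(Q) = (Q + 30)*(Q - 21) = (30 + Q)*(-21 + Q) = (-21 + Q)*(30 + Q))
sqrt(b(-22) + A(22, B(-4, -5))) = sqrt((-630 + (-22)**2 + 9*(-22)) + (-6 + 8*(2*(-4)))) = sqrt((-630 + 484 - 198) + (-6 + 8*(-8))) = sqrt(-344 + (-6 - 64)) = sqrt(-344 - 70) = sqrt(-414) = 3*I*sqrt(46)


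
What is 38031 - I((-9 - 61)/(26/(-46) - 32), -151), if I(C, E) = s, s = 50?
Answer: 37981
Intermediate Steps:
I(C, E) = 50
38031 - I((-9 - 61)/(26/(-46) - 32), -151) = 38031 - 1*50 = 38031 - 50 = 37981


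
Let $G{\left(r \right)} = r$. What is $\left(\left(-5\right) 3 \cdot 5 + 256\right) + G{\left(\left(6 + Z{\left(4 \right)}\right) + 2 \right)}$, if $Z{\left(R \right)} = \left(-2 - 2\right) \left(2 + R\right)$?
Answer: $165$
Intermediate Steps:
$Z{\left(R \right)} = -8 - 4 R$ ($Z{\left(R \right)} = - 4 \left(2 + R\right) = -8 - 4 R$)
$\left(\left(-5\right) 3 \cdot 5 + 256\right) + G{\left(\left(6 + Z{\left(4 \right)}\right) + 2 \right)} = \left(\left(-5\right) 3 \cdot 5 + 256\right) + \left(\left(6 - 24\right) + 2\right) = \left(\left(-15\right) 5 + 256\right) + \left(\left(6 - 24\right) + 2\right) = \left(-75 + 256\right) + \left(\left(6 - 24\right) + 2\right) = 181 + \left(-18 + 2\right) = 181 - 16 = 165$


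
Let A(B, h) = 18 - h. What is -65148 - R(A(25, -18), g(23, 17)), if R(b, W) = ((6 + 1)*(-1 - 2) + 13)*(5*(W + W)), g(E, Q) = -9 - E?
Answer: -67708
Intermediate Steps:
R(b, W) = -80*W (R(b, W) = (7*(-3) + 13)*(5*(2*W)) = (-21 + 13)*(10*W) = -80*W)
-65148 - R(A(25, -18), g(23, 17)) = -65148 - (-80)*(-9 - 1*23) = -65148 - (-80)*(-9 - 23) = -65148 - (-80)*(-32) = -65148 - 1*2560 = -65148 - 2560 = -67708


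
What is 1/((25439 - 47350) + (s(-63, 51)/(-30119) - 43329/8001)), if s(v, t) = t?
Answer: -80327373/1760488214537 ≈ -4.5628e-5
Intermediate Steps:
1/((25439 - 47350) + (s(-63, 51)/(-30119) - 43329/8001)) = 1/((25439 - 47350) + (51/(-30119) - 43329/8001)) = 1/(-21911 + (51*(-1/30119) - 43329*1/8001)) = 1/(-21911 + (-51/30119 - 14443/2667)) = 1/(-21911 - 435144734/80327373) = 1/(-1760488214537/80327373) = -80327373/1760488214537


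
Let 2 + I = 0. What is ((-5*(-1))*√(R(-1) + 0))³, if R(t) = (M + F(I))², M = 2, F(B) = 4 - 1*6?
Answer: 0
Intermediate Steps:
I = -2 (I = -2 + 0 = -2)
F(B) = -2 (F(B) = 4 - 6 = -2)
R(t) = 0 (R(t) = (2 - 2)² = 0² = 0)
((-5*(-1))*√(R(-1) + 0))³ = ((-5*(-1))*√(0 + 0))³ = (5*√0)³ = (5*0)³ = 0³ = 0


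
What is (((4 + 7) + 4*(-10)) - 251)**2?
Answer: 78400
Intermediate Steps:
(((4 + 7) + 4*(-10)) - 251)**2 = ((11 - 40) - 251)**2 = (-29 - 251)**2 = (-280)**2 = 78400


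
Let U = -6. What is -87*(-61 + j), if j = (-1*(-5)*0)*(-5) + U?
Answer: 5829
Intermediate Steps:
j = -6 (j = (-1*(-5)*0)*(-5) - 6 = (5*0)*(-5) - 6 = 0*(-5) - 6 = 0 - 6 = -6)
-87*(-61 + j) = -87*(-61 - 6) = -87*(-67) = 5829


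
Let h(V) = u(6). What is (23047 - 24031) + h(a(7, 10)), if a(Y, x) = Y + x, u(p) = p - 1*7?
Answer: -985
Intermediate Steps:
u(p) = -7 + p (u(p) = p - 7 = -7 + p)
h(V) = -1 (h(V) = -7 + 6 = -1)
(23047 - 24031) + h(a(7, 10)) = (23047 - 24031) - 1 = -984 - 1 = -985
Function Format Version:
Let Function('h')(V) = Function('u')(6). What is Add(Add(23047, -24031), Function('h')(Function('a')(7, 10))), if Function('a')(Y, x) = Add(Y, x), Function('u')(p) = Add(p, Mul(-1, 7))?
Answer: -985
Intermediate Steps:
Function('u')(p) = Add(-7, p) (Function('u')(p) = Add(p, -7) = Add(-7, p))
Function('h')(V) = -1 (Function('h')(V) = Add(-7, 6) = -1)
Add(Add(23047, -24031), Function('h')(Function('a')(7, 10))) = Add(Add(23047, -24031), -1) = Add(-984, -1) = -985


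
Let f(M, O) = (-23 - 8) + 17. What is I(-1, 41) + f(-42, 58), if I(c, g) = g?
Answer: 27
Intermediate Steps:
f(M, O) = -14 (f(M, O) = -31 + 17 = -14)
I(-1, 41) + f(-42, 58) = 41 - 14 = 27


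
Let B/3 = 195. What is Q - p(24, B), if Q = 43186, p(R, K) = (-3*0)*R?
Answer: 43186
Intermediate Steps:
B = 585 (B = 3*195 = 585)
p(R, K) = 0 (p(R, K) = 0*R = 0)
Q - p(24, B) = 43186 - 1*0 = 43186 + 0 = 43186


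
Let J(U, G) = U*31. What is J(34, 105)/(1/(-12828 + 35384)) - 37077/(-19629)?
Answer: 213966233/9 ≈ 2.3774e+7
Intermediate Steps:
J(U, G) = 31*U
J(34, 105)/(1/(-12828 + 35384)) - 37077/(-19629) = (31*34)/(1/(-12828 + 35384)) - 37077/(-19629) = 1054/(1/22556) - 37077*(-1/19629) = 1054/(1/22556) + 17/9 = 1054*22556 + 17/9 = 23774024 + 17/9 = 213966233/9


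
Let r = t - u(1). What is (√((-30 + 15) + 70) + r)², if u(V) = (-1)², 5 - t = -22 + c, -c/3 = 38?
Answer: (140 + √55)² ≈ 21732.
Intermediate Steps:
c = -114 (c = -3*38 = -114)
t = 141 (t = 5 - (-22 - 114) = 5 - 1*(-136) = 5 + 136 = 141)
u(V) = 1
r = 140 (r = 141 - 1*1 = 141 - 1 = 140)
(√((-30 + 15) + 70) + r)² = (√((-30 + 15) + 70) + 140)² = (√(-15 + 70) + 140)² = (√55 + 140)² = (140 + √55)²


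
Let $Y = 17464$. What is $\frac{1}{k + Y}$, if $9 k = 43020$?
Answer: $\frac{1}{22244} \approx 4.4956 \cdot 10^{-5}$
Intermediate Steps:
$k = 4780$ ($k = \frac{1}{9} \cdot 43020 = 4780$)
$\frac{1}{k + Y} = \frac{1}{4780 + 17464} = \frac{1}{22244}$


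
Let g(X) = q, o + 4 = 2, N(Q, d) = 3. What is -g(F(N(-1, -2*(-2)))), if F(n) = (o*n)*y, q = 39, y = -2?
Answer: -39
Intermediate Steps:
o = -2 (o = -4 + 2 = -2)
F(n) = 4*n (F(n) = -2*n*(-2) = 4*n)
g(X) = 39
-g(F(N(-1, -2*(-2)))) = -1*39 = -39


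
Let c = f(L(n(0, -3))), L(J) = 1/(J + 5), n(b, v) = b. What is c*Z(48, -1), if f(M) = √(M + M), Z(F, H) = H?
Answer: -√10/5 ≈ -0.63246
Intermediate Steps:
L(J) = 1/(5 + J)
f(M) = √2*√M (f(M) = √(2*M) = √2*√M)
c = √10/5 (c = √2*√(1/(5 + 0)) = √2*√(1/5) = √2*√(⅕) = √2*(√5/5) = √10/5 ≈ 0.63246)
c*Z(48, -1) = (√10/5)*(-1) = -√10/5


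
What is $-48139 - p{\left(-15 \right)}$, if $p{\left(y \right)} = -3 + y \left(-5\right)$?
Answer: $-48211$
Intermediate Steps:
$p{\left(y \right)} = -3 - 5 y$
$-48139 - p{\left(-15 \right)} = -48139 - \left(-3 - -75\right) = -48139 - \left(-3 + 75\right) = -48139 - 72 = -48211$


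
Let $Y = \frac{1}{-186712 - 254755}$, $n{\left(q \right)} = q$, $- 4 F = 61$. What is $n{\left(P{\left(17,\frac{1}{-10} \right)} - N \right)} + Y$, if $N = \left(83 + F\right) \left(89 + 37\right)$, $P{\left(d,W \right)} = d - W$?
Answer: $- \frac{18805169804}{2207335} \approx -8519.4$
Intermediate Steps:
$F = - \frac{61}{4}$ ($F = \left(- \frac{1}{4}\right) 61 = - \frac{61}{4} \approx -15.25$)
$N = \frac{17073}{2}$ ($N = \left(83 - \frac{61}{4}\right) \left(89 + 37\right) = \frac{271}{4} \cdot 126 = \frac{17073}{2} \approx 8536.5$)
$Y = - \frac{1}{441467}$ ($Y = \frac{1}{-441467} = - \frac{1}{441467} \approx -2.2652 \cdot 10^{-6}$)
$n{\left(P{\left(17,\frac{1}{-10} \right)} - N \right)} + Y = \left(\left(17 - \frac{1}{-10}\right) - \frac{17073}{2}\right) - \frac{1}{441467} = \left(\left(17 - - \frac{1}{10}\right) - \frac{17073}{2}\right) - \frac{1}{441467} = \left(\left(17 + \frac{1}{10}\right) - \frac{17073}{2}\right) - \frac{1}{441467} = \left(\frac{171}{10} - \frac{17073}{2}\right) - \frac{1}{441467} = - \frac{42597}{5} - \frac{1}{441467} = - \frac{18805169804}{2207335}$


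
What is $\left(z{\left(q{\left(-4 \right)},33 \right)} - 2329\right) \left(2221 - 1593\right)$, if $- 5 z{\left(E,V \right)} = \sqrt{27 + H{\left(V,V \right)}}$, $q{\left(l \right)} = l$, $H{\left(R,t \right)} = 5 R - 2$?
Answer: $-1462612 - \frac{628 \sqrt{190}}{5} \approx -1.4643 \cdot 10^{6}$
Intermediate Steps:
$H{\left(R,t \right)} = -2 + 5 R$
$z{\left(E,V \right)} = - \frac{\sqrt{25 + 5 V}}{5}$ ($z{\left(E,V \right)} = - \frac{\sqrt{27 + \left(-2 + 5 V\right)}}{5} = - \frac{\sqrt{25 + 5 V}}{5}$)
$\left(z{\left(q{\left(-4 \right)},33 \right)} - 2329\right) \left(2221 - 1593\right) = \left(- \frac{\sqrt{25 + 5 \cdot 33}}{5} - 2329\right) \left(2221 - 1593\right) = \left(- \frac{\sqrt{25 + 165}}{5} - 2329\right) 628 = \left(- \frac{\sqrt{190}}{5} - 2329\right) 628 = \left(-2329 - \frac{\sqrt{190}}{5}\right) 628 = -1462612 - \frac{628 \sqrt{190}}{5}$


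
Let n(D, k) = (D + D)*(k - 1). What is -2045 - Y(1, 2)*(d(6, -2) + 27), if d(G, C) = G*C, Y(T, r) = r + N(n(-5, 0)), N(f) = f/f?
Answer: -2090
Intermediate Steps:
n(D, k) = 2*D*(-1 + k) (n(D, k) = (2*D)*(-1 + k) = 2*D*(-1 + k))
N(f) = 1
Y(T, r) = 1 + r (Y(T, r) = r + 1 = 1 + r)
d(G, C) = C*G
-2045 - Y(1, 2)*(d(6, -2) + 27) = -2045 - (1 + 2)*(-2*6 + 27) = -2045 - 3*(-12 + 27) = -2045 - 3*15 = -2045 - 1*45 = -2045 - 45 = -2090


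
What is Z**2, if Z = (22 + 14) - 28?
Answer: 64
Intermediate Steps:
Z = 8 (Z = 36 - 28 = 8)
Z**2 = 8**2 = 64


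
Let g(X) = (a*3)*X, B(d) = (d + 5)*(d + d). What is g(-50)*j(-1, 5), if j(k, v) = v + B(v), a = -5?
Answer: 78750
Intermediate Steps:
B(d) = 2*d*(5 + d) (B(d) = (5 + d)*(2*d) = 2*d*(5 + d))
g(X) = -15*X (g(X) = (-5*3)*X = -15*X)
j(k, v) = v + 2*v*(5 + v)
g(-50)*j(-1, 5) = (-15*(-50))*(5*(11 + 2*5)) = 750*(5*(11 + 10)) = 750*(5*21) = 750*105 = 78750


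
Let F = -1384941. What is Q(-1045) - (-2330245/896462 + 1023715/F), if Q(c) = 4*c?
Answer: -5185521397704685/1241546978742 ≈ -4176.7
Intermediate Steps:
Q(-1045) - (-2330245/896462 + 1023715/F) = 4*(-1045) - (-2330245/896462 + 1023715/(-1384941)) = -4180 - (-2330245*1/896462 + 1023715*(-1/1384941)) = -4180 - (-2330245/896462 - 1023715/1384941) = -4180 - 1*(-4144973436875/1241546978742) = -4180 + 4144973436875/1241546978742 = -5185521397704685/1241546978742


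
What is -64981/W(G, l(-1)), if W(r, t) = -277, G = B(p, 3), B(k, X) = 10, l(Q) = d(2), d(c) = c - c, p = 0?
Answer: 64981/277 ≈ 234.59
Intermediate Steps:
d(c) = 0
l(Q) = 0
G = 10
-64981/W(G, l(-1)) = -64981/(-277) = -64981*(-1/277) = 64981/277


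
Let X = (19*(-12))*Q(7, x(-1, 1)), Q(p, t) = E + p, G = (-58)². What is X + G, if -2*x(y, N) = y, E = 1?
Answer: 1540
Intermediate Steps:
x(y, N) = -y/2
G = 3364
Q(p, t) = 1 + p
X = -1824 (X = (19*(-12))*(1 + 7) = -228*8 = -1824)
X + G = -1824 + 3364 = 1540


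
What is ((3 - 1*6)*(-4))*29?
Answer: 348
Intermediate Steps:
((3 - 1*6)*(-4))*29 = ((3 - 6)*(-4))*29 = -3*(-4)*29 = 12*29 = 348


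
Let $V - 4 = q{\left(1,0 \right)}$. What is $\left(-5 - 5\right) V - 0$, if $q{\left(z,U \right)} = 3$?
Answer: $-70$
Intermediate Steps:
$V = 7$ ($V = 4 + 3 = 7$)
$\left(-5 - 5\right) V - 0 = \left(-5 - 5\right) 7 - 0 = \left(-10\right) 7 + \left(-7 + 7\right) = -70 + 0 = -70$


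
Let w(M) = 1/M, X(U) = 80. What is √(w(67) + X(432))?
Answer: √359187/67 ≈ 8.9451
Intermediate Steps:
√(w(67) + X(432)) = √(1/67 + 80) = √(5361/67) = √359187/67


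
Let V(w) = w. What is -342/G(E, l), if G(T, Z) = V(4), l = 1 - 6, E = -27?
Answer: -171/2 ≈ -85.500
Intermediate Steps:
l = -5
G(T, Z) = 4
-342/G(E, l) = -342/4 = -342*1/4 = -171/2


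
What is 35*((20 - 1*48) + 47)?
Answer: 665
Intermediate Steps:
35*((20 - 1*48) + 47) = 35*((20 - 48) + 47) = 35*(-28 + 47) = 35*19 = 665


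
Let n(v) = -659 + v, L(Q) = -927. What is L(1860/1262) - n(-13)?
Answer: -255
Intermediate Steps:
L(1860/1262) - n(-13) = -927 - (-659 - 13) = -927 - 1*(-672) = -927 + 672 = -255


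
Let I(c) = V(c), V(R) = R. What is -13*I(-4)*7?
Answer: 364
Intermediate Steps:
I(c) = c
-13*I(-4)*7 = -13*(-4)*7 = 52*7 = 364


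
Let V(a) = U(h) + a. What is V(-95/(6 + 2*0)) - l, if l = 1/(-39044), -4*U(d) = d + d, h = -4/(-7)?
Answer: -13216373/819924 ≈ -16.119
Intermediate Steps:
h = 4/7 (h = -4*(-⅐) = 4/7 ≈ 0.57143)
U(d) = -d/2 (U(d) = -(d + d)/4 = -d/2)
l = -1/39044 ≈ -2.5612e-5
V(a) = -2/7 + a (V(a) = -½*4/7 + a = -2/7 + a)
V(-95/(6 + 2*0)) - l = (-2/7 - 95/(6 + 2*0)) - 1*(-1/39044) = (-2/7 - 95/(6 + 0)) + 1/39044 = (-2/7 - 95/6) + 1/39044 = -677/42 + 1/39044 = -13216373/819924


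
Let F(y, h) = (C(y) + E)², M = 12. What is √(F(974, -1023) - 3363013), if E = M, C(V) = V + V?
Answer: √478587 ≈ 691.80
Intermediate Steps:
C(V) = 2*V
E = 12
F(y, h) = (12 + 2*y)² (F(y, h) = (2*y + 12)² = (12 + 2*y)²)
√(F(974, -1023) - 3363013) = √(4*(6 + 974)² - 3363013) = √(4*980² - 3363013) = √(4*960400 - 3363013) = √(3841600 - 3363013) = √478587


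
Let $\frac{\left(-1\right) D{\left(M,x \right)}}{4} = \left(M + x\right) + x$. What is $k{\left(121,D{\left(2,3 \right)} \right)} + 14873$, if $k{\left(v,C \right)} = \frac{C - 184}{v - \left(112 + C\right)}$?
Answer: $\frac{609577}{41} \approx 14868.0$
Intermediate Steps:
$D{\left(M,x \right)} = - 8 x - 4 M$ ($D{\left(M,x \right)} = - 4 \left(\left(M + x\right) + x\right) = - 4 \left(M + 2 x\right) = - 8 x - 4 M$)
$k{\left(v,C \right)} = \frac{-184 + C}{-112 + v - C}$
$k{\left(121,D{\left(2,3 \right)} \right)} + 14873 = \frac{184 - \left(\left(-8\right) 3 - 8\right)}{112 - 32 - 121} + 14873 = \frac{184 - \left(-24 - 8\right)}{112 - 32 - 121} + 14873 = \frac{184 - -32}{112 - 32 - 121} + 14873 = \frac{184 + 32}{-41} + 14873 = \left(- \frac{1}{41}\right) 216 + 14873 = - \frac{216}{41} + 14873 = \frac{609577}{41}$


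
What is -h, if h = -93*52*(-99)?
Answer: -478764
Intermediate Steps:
h = 478764 (h = -4836*(-99) = 478764)
-h = -1*478764 = -478764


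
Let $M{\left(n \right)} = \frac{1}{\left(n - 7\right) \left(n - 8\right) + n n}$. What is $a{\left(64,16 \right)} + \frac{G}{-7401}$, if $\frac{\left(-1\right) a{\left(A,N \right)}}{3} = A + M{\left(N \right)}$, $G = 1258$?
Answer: $- \frac{466520203}{2427528} \approx -192.18$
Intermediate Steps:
$M{\left(n \right)} = \frac{1}{n^{2} + \left(-8 + n\right) \left(-7 + n\right)}$ ($M{\left(n \right)} = \frac{1}{\left(-7 + n\right) \left(-8 + n\right) + n^{2}} = \frac{1}{\left(-8 + n\right) \left(-7 + n\right) + n^{2}} = \frac{1}{n^{2} + \left(-8 + n\right) \left(-7 + n\right)}$)
$a{\left(A,N \right)} = - 3 A - \frac{3}{56 - 15 N + 2 N^{2}}$ ($a{\left(A,N \right)} = - 3 \left(A + \frac{1}{56 - 15 N + 2 N^{2}}\right) = - 3 A - \frac{3}{56 - 15 N + 2 N^{2}}$)
$a{\left(64,16 \right)} + \frac{G}{-7401} = \frac{3 \left(-1 - 64 \left(56 - 240 + 2 \cdot 16^{2}\right)\right)}{56 - 240 + 2 \cdot 16^{2}} + \frac{1258}{-7401} = \frac{3 \left(-1 - 64 \left(56 - 240 + 2 \cdot 256\right)\right)}{56 - 240 + 2 \cdot 256} + 1258 \left(- \frac{1}{7401}\right) = \frac{3 \left(-1 - 64 \left(56 - 240 + 512\right)\right)}{56 - 240 + 512} - \frac{1258}{7401} = \frac{3 \left(-1 - 64 \cdot 328\right)}{328} - \frac{1258}{7401} = 3 \cdot \frac{1}{328} \left(-1 - 20992\right) - \frac{1258}{7401} = 3 \cdot \frac{1}{328} \left(-20993\right) - \frac{1258}{7401} = - \frac{62979}{328} - \frac{1258}{7401} = - \frac{466520203}{2427528}$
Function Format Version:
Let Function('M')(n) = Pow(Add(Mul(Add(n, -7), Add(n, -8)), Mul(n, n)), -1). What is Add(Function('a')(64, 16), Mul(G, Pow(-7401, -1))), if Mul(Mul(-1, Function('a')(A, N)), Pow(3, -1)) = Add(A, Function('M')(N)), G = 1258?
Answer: Rational(-466520203, 2427528) ≈ -192.18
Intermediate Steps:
Function('M')(n) = Pow(Add(Pow(n, 2), Mul(Add(-8, n), Add(-7, n))), -1) (Function('M')(n) = Pow(Add(Mul(Add(-7, n), Add(-8, n)), Pow(n, 2)), -1) = Pow(Add(Mul(Add(-8, n), Add(-7, n)), Pow(n, 2)), -1) = Pow(Add(Pow(n, 2), Mul(Add(-8, n), Add(-7, n))), -1))
Function('a')(A, N) = Add(Mul(-3, A), Mul(-3, Pow(Add(56, Mul(-15, N), Mul(2, Pow(N, 2))), -1))) (Function('a')(A, N) = Mul(-3, Add(A, Pow(Add(56, Mul(-15, N), Mul(2, Pow(N, 2))), -1))) = Add(Mul(-3, A), Mul(-3, Pow(Add(56, Mul(-15, N), Mul(2, Pow(N, 2))), -1))))
Add(Function('a')(64, 16), Mul(G, Pow(-7401, -1))) = Add(Mul(3, Pow(Add(56, Mul(-15, 16), Mul(2, Pow(16, 2))), -1), Add(-1, Mul(-1, 64, Add(56, Mul(-15, 16), Mul(2, Pow(16, 2)))))), Mul(1258, Pow(-7401, -1))) = Add(Mul(3, Pow(Add(56, -240, Mul(2, 256)), -1), Add(-1, Mul(-1, 64, Add(56, -240, Mul(2, 256))))), Mul(1258, Rational(-1, 7401))) = Add(Mul(3, Pow(Add(56, -240, 512), -1), Add(-1, Mul(-1, 64, Add(56, -240, 512)))), Rational(-1258, 7401)) = Add(Mul(3, Pow(328, -1), Add(-1, Mul(-1, 64, 328))), Rational(-1258, 7401)) = Add(Mul(3, Rational(1, 328), Add(-1, -20992)), Rational(-1258, 7401)) = Add(Mul(3, Rational(1, 328), -20993), Rational(-1258, 7401)) = Add(Rational(-62979, 328), Rational(-1258, 7401)) = Rational(-466520203, 2427528)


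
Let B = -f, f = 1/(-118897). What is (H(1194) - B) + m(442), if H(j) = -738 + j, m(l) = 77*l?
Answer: 4100757529/118897 ≈ 34490.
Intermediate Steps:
f = -1/118897 ≈ -8.4106e-6
B = 1/118897 (B = -1*(-1/118897) = 1/118897 ≈ 8.4106e-6)
(H(1194) - B) + m(442) = ((-738 + 1194) - 1*1/118897) + 77*442 = (456 - 1/118897) + 34034 = 54217031/118897 + 34034 = 4100757529/118897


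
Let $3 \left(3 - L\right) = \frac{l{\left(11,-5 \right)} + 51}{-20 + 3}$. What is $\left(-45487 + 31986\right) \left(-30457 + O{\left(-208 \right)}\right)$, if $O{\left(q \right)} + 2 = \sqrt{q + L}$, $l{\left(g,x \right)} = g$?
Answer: $411226959 - \frac{13501 i \sqrt{530043}}{51} \approx 4.1123 \cdot 10^{8} - 1.9273 \cdot 10^{5} i$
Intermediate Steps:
$L = \frac{215}{51}$ ($L = 3 - \frac{\left(11 + 51\right) \frac{1}{-20 + 3}}{3} = 3 - \frac{62 \frac{1}{-17}}{3} = 3 - \frac{62 \left(- \frac{1}{17}\right)}{3} = 3 - - \frac{62}{51} = 3 + \frac{62}{51} = \frac{215}{51} \approx 4.2157$)
$O{\left(q \right)} = -2 + \sqrt{\frac{215}{51} + q}$ ($O{\left(q \right)} = -2 + \sqrt{q + \frac{215}{51}} = -2 + \sqrt{\frac{215}{51} + q}$)
$\left(-45487 + 31986\right) \left(-30457 + O{\left(-208 \right)}\right) = \left(-45487 + 31986\right) \left(-30457 - \left(2 - \frac{\sqrt{10965 + 2601 \left(-208\right)}}{51}\right)\right) = - 13501 \left(-30457 - \left(2 - \frac{\sqrt{10965 - 541008}}{51}\right)\right) = - 13501 \left(-30457 - \left(2 - \frac{\sqrt{-530043}}{51}\right)\right) = - 13501 \left(-30457 - \left(2 - \frac{i \sqrt{530043}}{51}\right)\right) = - 13501 \left(-30459 + \frac{i \sqrt{530043}}{51}\right) = 411226959 - \frac{13501 i \sqrt{530043}}{51}$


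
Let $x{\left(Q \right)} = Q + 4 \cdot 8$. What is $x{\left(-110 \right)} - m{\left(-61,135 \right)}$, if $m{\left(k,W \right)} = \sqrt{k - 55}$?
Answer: $-78 - 2 i \sqrt{29} \approx -78.0 - 10.77 i$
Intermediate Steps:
$x{\left(Q \right)} = 32 + Q$ ($x{\left(Q \right)} = Q + 32 = 32 + Q$)
$m{\left(k,W \right)} = \sqrt{-55 + k}$
$x{\left(-110 \right)} - m{\left(-61,135 \right)} = \left(32 - 110\right) - \sqrt{-55 - 61} = -78 - \sqrt{-116} = -78 - 2 i \sqrt{29}$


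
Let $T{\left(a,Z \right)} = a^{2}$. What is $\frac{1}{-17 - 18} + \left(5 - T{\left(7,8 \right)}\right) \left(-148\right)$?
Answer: $\frac{227919}{35} \approx 6512.0$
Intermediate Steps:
$\frac{1}{-17 - 18} + \left(5 - T{\left(7,8 \right)}\right) \left(-148\right) = \frac{1}{-17 - 18} + \left(5 - 7^{2}\right) \left(-148\right) = \frac{1}{-35} + \left(5 - 49\right) \left(-148\right) = - \frac{1}{35} + \left(5 - 49\right) \left(-148\right) = - \frac{1}{35} - -6512 = - \frac{1}{35} + 6512 = \frac{227919}{35}$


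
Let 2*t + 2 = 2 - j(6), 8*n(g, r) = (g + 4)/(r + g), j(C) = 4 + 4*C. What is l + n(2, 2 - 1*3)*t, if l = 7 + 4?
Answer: 1/2 ≈ 0.50000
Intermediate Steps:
n(g, r) = (4 + g)/(8*(g + r)) (n(g, r) = ((g + 4)/(r + g))/8 = ((4 + g)/(g + r))/8 = (4 + g)/(8*(g + r)))
l = 11
t = -14 (t = -1 + (2 - (4 + 4*6))/2 = -1 + (2 - (4 + 24))/2 = -1 + (2 - 1*28)/2 = -1 + (2 - 28)/2 = -1 + (1/2)*(-26) = -1 - 13 = -14)
l + n(2, 2 - 1*3)*t = 11 + ((4 + 2)/(8*(2 + (2 - 1*3))))*(-14) = 11 + ((1/8)*6/(2 + (2 - 3)))*(-14) = 11 + ((1/8)*6/(2 - 1))*(-14) = 11 + ((1/8)*6/1)*(-14) = 11 + ((1/8)*1*6)*(-14) = 11 + (3/4)*(-14) = 11 - 21/2 = 1/2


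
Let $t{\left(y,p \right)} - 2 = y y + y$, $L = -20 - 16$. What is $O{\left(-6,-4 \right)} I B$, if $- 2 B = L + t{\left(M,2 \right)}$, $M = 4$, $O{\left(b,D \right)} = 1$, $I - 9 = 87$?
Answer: $672$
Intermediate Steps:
$I = 96$ ($I = 9 + 87 = 96$)
$L = -36$ ($L = -20 - 16 = -36$)
$t{\left(y,p \right)} = 2 + y + y^{2}$ ($t{\left(y,p \right)} = 2 + \left(y y + y\right) = 2 + \left(y^{2} + y\right) = 2 + \left(y + y^{2}\right) = 2 + y + y^{2}$)
$B = 7$ ($B = - \frac{-36 + \left(2 + 4 + 4^{2}\right)}{2} = - \frac{-36 + \left(2 + 4 + 16\right)}{2} = - \frac{-36 + 22}{2} = \left(- \frac{1}{2}\right) \left(-14\right) = 7$)
$O{\left(-6,-4 \right)} I B = 1 \cdot 96 \cdot 7 = 96 \cdot 7 = 672$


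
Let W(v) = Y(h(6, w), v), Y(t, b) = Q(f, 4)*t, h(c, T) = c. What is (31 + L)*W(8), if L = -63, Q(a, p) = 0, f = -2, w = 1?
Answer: 0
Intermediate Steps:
Y(t, b) = 0 (Y(t, b) = 0*t = 0)
W(v) = 0
(31 + L)*W(8) = (31 - 63)*0 = -32*0 = 0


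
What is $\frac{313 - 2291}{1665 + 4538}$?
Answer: $- \frac{1978}{6203} \approx -0.31888$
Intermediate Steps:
$\frac{313 - 2291}{1665 + 4538} = - \frac{1978}{6203}$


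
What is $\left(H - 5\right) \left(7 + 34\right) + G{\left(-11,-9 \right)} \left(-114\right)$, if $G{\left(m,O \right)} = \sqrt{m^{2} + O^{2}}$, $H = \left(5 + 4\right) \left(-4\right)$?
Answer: $-1681 - 114 \sqrt{202} \approx -3301.2$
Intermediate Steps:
$H = -36$ ($H = 9 \left(-4\right) = -36$)
$G{\left(m,O \right)} = \sqrt{O^{2} + m^{2}}$
$\left(H - 5\right) \left(7 + 34\right) + G{\left(-11,-9 \right)} \left(-114\right) = \left(-36 - 5\right) \left(7 + 34\right) + \sqrt{\left(-9\right)^{2} + \left(-11\right)^{2}} \left(-114\right) = \left(-41\right) 41 + \sqrt{81 + 121} \left(-114\right) = -1681 + \sqrt{202} \left(-114\right) = -1681 - 114 \sqrt{202}$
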